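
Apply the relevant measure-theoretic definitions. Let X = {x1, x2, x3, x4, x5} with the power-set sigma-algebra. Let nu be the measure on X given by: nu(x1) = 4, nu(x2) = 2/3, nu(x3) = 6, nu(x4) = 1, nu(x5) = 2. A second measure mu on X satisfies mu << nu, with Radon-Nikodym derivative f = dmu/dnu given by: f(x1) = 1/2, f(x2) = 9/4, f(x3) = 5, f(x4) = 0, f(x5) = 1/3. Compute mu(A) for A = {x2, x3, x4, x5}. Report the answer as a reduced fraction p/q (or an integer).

By the defining property of the Radon-Nikodym derivative, for every measurable set A,
  mu(A) = integral_A f dnu.
Since nu is a discrete measure concentrated on the atoms of X, the integral over A reduces to the sum
  mu(A) = sum_{x in A} f(x) * nu({x}).
Computing each term:
  x2: f(x2) * nu(x2) = 9/4 * 2/3 = 3/2.
  x3: f(x3) * nu(x3) = 5 * 6 = 30.
  x4: f(x4) * nu(x4) = 0 * 1 = 0.
  x5: f(x5) * nu(x5) = 1/3 * 2 = 2/3.
Summing: mu(A) = 3/2 + 30 + 0 + 2/3 = 193/6.

193/6


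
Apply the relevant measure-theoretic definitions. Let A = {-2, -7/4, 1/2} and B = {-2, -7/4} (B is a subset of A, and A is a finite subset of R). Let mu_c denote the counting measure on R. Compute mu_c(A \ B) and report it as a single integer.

Counting measure assigns mu_c(E) = |E| (number of elements) when E is finite. For B subset A, A \ B is the set of elements of A not in B, so |A \ B| = |A| - |B|.
|A| = 3, |B| = 2, so mu_c(A \ B) = 3 - 2 = 1.

1


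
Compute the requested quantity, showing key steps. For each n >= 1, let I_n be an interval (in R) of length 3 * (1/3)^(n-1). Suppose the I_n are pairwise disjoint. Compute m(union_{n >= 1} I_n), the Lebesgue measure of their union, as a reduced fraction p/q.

By countable additivity of the Lebesgue measure on pairwise disjoint measurable sets,
  m(union_{n >= 1} I_n) = sum_{n >= 1} m(I_n) = sum_{n >= 1} a * r^(n-1),
  with a = 3 and r = 1/3.
Since 0 < r = 1/3 < 1, the geometric series converges:
  sum_{n >= 1} a * r^(n-1) = a / (1 - r).
  = 3 / (1 - 1/3)
  = 3 / (2/3)
  = 9/2.

9/2


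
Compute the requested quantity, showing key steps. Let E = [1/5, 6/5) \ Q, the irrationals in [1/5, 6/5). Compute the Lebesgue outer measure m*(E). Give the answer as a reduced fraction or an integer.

The interval I = [1/5, 6/5) has m(I) = 6/5 - 1/5 = 1 (endpoints are measure-zero, so open/closed/half-open agree). Write I = (I cap Q) u (I \ Q). The rationals in I are countable, so m*(I cap Q) = 0 (cover each rational by intervals whose total length is arbitrarily small). By countable subadditivity m*(I) <= m*(I cap Q) + m*(I \ Q), hence m*(I \ Q) >= m(I) = 1. The reverse inequality m*(I \ Q) <= m*(I) = 1 is trivial since (I \ Q) is a subset of I. Therefore m*(I \ Q) = 1.

1


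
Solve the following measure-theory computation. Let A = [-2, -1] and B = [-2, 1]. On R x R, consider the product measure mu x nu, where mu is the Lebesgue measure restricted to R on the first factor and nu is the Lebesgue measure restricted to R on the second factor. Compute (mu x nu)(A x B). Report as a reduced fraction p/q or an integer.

For a measurable rectangle A x B, the product measure satisfies
  (mu x nu)(A x B) = mu(A) * nu(B).
  mu(A) = 1.
  nu(B) = 3.
  (mu x nu)(A x B) = 1 * 3 = 3.

3


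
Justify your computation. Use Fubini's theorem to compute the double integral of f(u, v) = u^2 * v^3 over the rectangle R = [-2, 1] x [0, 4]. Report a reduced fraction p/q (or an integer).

f(u, v) is a tensor product of a function of u and a function of v, and both factors are bounded continuous (hence Lebesgue integrable) on the rectangle, so Fubini's theorem applies:
  integral_R f d(m x m) = (integral_a1^b1 u^2 du) * (integral_a2^b2 v^3 dv).
Inner integral in u: integral_{-2}^{1} u^2 du = (1^3 - (-2)^3)/3
  = 3.
Inner integral in v: integral_{0}^{4} v^3 dv = (4^4 - 0^4)/4
  = 64.
Product: (3) * (64) = 192.

192


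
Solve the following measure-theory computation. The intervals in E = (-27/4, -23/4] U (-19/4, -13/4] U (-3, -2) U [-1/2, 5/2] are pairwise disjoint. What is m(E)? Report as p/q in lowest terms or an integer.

For pairwise disjoint intervals, m(union_i I_i) = sum_i m(I_i),
and m is invariant under swapping open/closed endpoints (single points have measure 0).
So m(E) = sum_i (b_i - a_i).
  I_1 has length -23/4 - (-27/4) = 1.
  I_2 has length -13/4 - (-19/4) = 3/2.
  I_3 has length -2 - (-3) = 1.
  I_4 has length 5/2 - (-1/2) = 3.
Summing:
  m(E) = 1 + 3/2 + 1 + 3 = 13/2.

13/2


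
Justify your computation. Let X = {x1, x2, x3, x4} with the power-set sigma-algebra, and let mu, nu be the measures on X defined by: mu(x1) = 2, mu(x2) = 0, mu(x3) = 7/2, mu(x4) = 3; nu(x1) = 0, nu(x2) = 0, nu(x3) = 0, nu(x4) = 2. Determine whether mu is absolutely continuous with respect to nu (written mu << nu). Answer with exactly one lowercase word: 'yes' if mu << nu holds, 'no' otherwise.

mu << nu means: every nu-null measurable set is also mu-null; equivalently, for every atom x, if nu({x}) = 0 then mu({x}) = 0.
Checking each atom:
  x1: nu = 0, mu = 2 > 0 -> violates mu << nu.
  x2: nu = 0, mu = 0 -> consistent with mu << nu.
  x3: nu = 0, mu = 7/2 > 0 -> violates mu << nu.
  x4: nu = 2 > 0 -> no constraint.
The atom(s) x1, x3 violate the condition (nu = 0 but mu > 0). Therefore mu is NOT absolutely continuous w.r.t. nu.

no


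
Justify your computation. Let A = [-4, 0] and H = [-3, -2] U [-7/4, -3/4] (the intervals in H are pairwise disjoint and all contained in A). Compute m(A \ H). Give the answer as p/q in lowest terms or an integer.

The ambient interval has length m(A) = 0 - (-4) = 4.
Since the holes are disjoint and sit inside A, by finite additivity
  m(H) = sum_i (b_i - a_i), and m(A \ H) = m(A) - m(H).
Computing the hole measures:
  m(H_1) = -2 - (-3) = 1.
  m(H_2) = -3/4 - (-7/4) = 1.
Summed: m(H) = 1 + 1 = 2.
So m(A \ H) = 4 - 2 = 2.

2


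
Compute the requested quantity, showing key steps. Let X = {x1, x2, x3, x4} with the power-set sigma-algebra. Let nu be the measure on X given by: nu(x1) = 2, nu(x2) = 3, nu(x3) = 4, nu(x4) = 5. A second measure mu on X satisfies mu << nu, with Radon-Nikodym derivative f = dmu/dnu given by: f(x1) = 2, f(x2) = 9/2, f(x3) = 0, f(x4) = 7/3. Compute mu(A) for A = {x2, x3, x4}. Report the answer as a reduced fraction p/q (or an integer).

By the defining property of the Radon-Nikodym derivative, for every measurable set A,
  mu(A) = integral_A f dnu.
Since nu is a discrete measure concentrated on the atoms of X, the integral over A reduces to the sum
  mu(A) = sum_{x in A} f(x) * nu({x}).
Computing each term:
  x2: f(x2) * nu(x2) = 9/2 * 3 = 27/2.
  x3: f(x3) * nu(x3) = 0 * 4 = 0.
  x4: f(x4) * nu(x4) = 7/3 * 5 = 35/3.
Summing: mu(A) = 27/2 + 0 + 35/3 = 151/6.

151/6


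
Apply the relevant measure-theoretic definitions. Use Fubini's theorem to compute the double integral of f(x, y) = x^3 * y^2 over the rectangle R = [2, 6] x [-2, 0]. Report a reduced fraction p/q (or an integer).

f(x, y) is a tensor product of a function of x and a function of y, and both factors are bounded continuous (hence Lebesgue integrable) on the rectangle, so Fubini's theorem applies:
  integral_R f d(m x m) = (integral_a1^b1 x^3 dx) * (integral_a2^b2 y^2 dy).
Inner integral in x: integral_{2}^{6} x^3 dx = (6^4 - 2^4)/4
  = 320.
Inner integral in y: integral_{-2}^{0} y^2 dy = (0^3 - (-2)^3)/3
  = 8/3.
Product: (320) * (8/3) = 2560/3.

2560/3


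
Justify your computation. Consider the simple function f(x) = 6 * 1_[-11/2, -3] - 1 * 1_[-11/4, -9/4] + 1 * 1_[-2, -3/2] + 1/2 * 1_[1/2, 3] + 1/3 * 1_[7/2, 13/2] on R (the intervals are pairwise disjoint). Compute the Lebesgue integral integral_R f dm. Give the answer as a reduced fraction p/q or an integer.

For a simple function f = sum_i c_i * 1_{A_i} with disjoint A_i,
  integral f dm = sum_i c_i * m(A_i).
Lengths of the A_i:
  m(A_1) = -3 - (-11/2) = 5/2.
  m(A_2) = -9/4 - (-11/4) = 1/2.
  m(A_3) = -3/2 - (-2) = 1/2.
  m(A_4) = 3 - 1/2 = 5/2.
  m(A_5) = 13/2 - 7/2 = 3.
Contributions c_i * m(A_i):
  (6) * (5/2) = 15.
  (-1) * (1/2) = -1/2.
  (1) * (1/2) = 1/2.
  (1/2) * (5/2) = 5/4.
  (1/3) * (3) = 1.
Total: 15 - 1/2 + 1/2 + 5/4 + 1 = 69/4.

69/4


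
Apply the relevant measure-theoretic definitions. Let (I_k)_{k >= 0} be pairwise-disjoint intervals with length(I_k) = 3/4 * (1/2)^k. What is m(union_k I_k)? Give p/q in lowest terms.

By countable additivity of the Lebesgue measure on pairwise disjoint measurable sets,
  m(union_{k >= 0} I_k) = sum_{k >= 0} m(I_k) = sum_{k >= 0} a * r^k,
  with a = 3/4 and r = 1/2.
Since 0 < r = 1/2 < 1, the geometric series converges:
  sum_{k >= 0} a * r^k = a / (1 - r).
  = 3/4 / (1 - 1/2)
  = 3/4 / (1/2)
  = 3/2.

3/2


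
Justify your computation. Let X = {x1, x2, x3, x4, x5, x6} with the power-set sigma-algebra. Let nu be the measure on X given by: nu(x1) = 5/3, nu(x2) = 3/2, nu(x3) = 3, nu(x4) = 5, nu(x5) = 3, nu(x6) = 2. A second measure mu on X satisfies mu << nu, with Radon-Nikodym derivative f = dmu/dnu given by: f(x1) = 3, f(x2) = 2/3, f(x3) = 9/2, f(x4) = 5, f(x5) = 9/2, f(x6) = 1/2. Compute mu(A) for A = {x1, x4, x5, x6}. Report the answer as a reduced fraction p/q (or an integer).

By the defining property of the Radon-Nikodym derivative, for every measurable set A,
  mu(A) = integral_A f dnu.
Since nu is a discrete measure concentrated on the atoms of X, the integral over A reduces to the sum
  mu(A) = sum_{x in A} f(x) * nu({x}).
Computing each term:
  x1: f(x1) * nu(x1) = 3 * 5/3 = 5.
  x4: f(x4) * nu(x4) = 5 * 5 = 25.
  x5: f(x5) * nu(x5) = 9/2 * 3 = 27/2.
  x6: f(x6) * nu(x6) = 1/2 * 2 = 1.
Summing: mu(A) = 5 + 25 + 27/2 + 1 = 89/2.

89/2


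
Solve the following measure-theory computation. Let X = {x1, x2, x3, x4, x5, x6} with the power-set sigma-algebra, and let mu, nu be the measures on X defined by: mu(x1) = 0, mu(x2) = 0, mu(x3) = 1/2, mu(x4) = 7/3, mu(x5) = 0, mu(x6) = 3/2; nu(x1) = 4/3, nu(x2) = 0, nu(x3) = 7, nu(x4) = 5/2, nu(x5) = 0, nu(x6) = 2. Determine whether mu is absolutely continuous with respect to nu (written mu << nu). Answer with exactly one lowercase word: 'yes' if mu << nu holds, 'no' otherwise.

mu << nu means: every nu-null measurable set is also mu-null; equivalently, for every atom x, if nu({x}) = 0 then mu({x}) = 0.
Checking each atom:
  x1: nu = 4/3 > 0 -> no constraint.
  x2: nu = 0, mu = 0 -> consistent with mu << nu.
  x3: nu = 7 > 0 -> no constraint.
  x4: nu = 5/2 > 0 -> no constraint.
  x5: nu = 0, mu = 0 -> consistent with mu << nu.
  x6: nu = 2 > 0 -> no constraint.
No atom violates the condition. Therefore mu << nu.

yes


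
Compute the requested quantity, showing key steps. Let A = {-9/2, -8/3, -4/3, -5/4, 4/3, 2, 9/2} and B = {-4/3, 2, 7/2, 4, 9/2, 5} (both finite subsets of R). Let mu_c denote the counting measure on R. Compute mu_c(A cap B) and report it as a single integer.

Counting measure on a finite set equals cardinality. mu_c(A cap B) = |A cap B| (elements appearing in both).
Enumerating the elements of A that also lie in B gives 3 element(s).
So mu_c(A cap B) = 3.

3


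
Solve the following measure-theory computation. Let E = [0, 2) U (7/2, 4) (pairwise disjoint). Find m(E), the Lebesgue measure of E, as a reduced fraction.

For pairwise disjoint intervals, m(union_i I_i) = sum_i m(I_i),
and m is invariant under swapping open/closed endpoints (single points have measure 0).
So m(E) = sum_i (b_i - a_i).
  I_1 has length 2 - 0 = 2.
  I_2 has length 4 - 7/2 = 1/2.
Summing:
  m(E) = 2 + 1/2 = 5/2.

5/2


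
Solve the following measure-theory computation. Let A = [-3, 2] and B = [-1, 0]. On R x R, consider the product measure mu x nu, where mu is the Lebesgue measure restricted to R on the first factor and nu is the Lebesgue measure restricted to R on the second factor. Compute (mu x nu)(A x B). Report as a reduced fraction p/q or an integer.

For a measurable rectangle A x B, the product measure satisfies
  (mu x nu)(A x B) = mu(A) * nu(B).
  mu(A) = 5.
  nu(B) = 1.
  (mu x nu)(A x B) = 5 * 1 = 5.

5


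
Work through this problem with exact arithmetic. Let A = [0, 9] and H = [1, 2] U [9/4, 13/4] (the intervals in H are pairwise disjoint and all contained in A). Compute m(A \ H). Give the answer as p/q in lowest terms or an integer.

The ambient interval has length m(A) = 9 - 0 = 9.
Since the holes are disjoint and sit inside A, by finite additivity
  m(H) = sum_i (b_i - a_i), and m(A \ H) = m(A) - m(H).
Computing the hole measures:
  m(H_1) = 2 - 1 = 1.
  m(H_2) = 13/4 - 9/4 = 1.
Summed: m(H) = 1 + 1 = 2.
So m(A \ H) = 9 - 2 = 7.

7


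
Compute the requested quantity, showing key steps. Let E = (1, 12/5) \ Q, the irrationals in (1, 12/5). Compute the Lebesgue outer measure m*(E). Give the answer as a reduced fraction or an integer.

The interval I = (1, 12/5) has m(I) = 12/5 - 1 = 7/5 (endpoints are measure-zero, so open/closed/half-open agree). Write I = (I cap Q) u (I \ Q). The rationals in I are countable, so m*(I cap Q) = 0 (cover each rational by intervals whose total length is arbitrarily small). By countable subadditivity m*(I) <= m*(I cap Q) + m*(I \ Q), hence m*(I \ Q) >= m(I) = 7/5. The reverse inequality m*(I \ Q) <= m*(I) = 7/5 is trivial since (I \ Q) is a subset of I. Therefore m*(I \ Q) = 7/5.

7/5


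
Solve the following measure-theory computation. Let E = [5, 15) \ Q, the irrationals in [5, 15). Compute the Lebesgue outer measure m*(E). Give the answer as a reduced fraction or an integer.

The interval I = [5, 15) has m(I) = 15 - 5 = 10 (endpoints are measure-zero, so open/closed/half-open agree). Write I = (I cap Q) u (I \ Q). The rationals in I are countable, so m*(I cap Q) = 0 (cover each rational by intervals whose total length is arbitrarily small). By countable subadditivity m*(I) <= m*(I cap Q) + m*(I \ Q), hence m*(I \ Q) >= m(I) = 10. The reverse inequality m*(I \ Q) <= m*(I) = 10 is trivial since (I \ Q) is a subset of I. Therefore m*(I \ Q) = 10.

10


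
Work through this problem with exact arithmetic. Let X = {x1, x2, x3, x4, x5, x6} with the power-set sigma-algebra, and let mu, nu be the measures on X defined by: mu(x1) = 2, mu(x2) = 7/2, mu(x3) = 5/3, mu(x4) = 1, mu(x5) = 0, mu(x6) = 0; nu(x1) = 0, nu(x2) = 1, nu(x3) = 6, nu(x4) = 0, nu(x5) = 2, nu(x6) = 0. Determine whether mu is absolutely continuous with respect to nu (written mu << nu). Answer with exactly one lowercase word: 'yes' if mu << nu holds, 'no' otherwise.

mu << nu means: every nu-null measurable set is also mu-null; equivalently, for every atom x, if nu({x}) = 0 then mu({x}) = 0.
Checking each atom:
  x1: nu = 0, mu = 2 > 0 -> violates mu << nu.
  x2: nu = 1 > 0 -> no constraint.
  x3: nu = 6 > 0 -> no constraint.
  x4: nu = 0, mu = 1 > 0 -> violates mu << nu.
  x5: nu = 2 > 0 -> no constraint.
  x6: nu = 0, mu = 0 -> consistent with mu << nu.
The atom(s) x1, x4 violate the condition (nu = 0 but mu > 0). Therefore mu is NOT absolutely continuous w.r.t. nu.

no


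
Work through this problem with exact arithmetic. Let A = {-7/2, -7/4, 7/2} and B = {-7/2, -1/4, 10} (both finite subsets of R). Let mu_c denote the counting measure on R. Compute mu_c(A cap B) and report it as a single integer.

Counting measure on a finite set equals cardinality. mu_c(A cap B) = |A cap B| (elements appearing in both).
Enumerating the elements of A that also lie in B gives 1 element(s).
So mu_c(A cap B) = 1.

1


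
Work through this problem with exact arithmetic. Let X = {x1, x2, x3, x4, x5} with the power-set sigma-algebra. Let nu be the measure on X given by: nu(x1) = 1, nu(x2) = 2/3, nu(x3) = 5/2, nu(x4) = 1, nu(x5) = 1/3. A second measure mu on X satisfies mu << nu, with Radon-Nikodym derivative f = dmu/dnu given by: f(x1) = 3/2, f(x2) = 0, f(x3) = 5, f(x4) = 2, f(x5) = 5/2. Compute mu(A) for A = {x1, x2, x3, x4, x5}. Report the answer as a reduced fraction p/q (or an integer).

By the defining property of the Radon-Nikodym derivative, for every measurable set A,
  mu(A) = integral_A f dnu.
Since nu is a discrete measure concentrated on the atoms of X, the integral over A reduces to the sum
  mu(A) = sum_{x in A} f(x) * nu({x}).
Computing each term:
  x1: f(x1) * nu(x1) = 3/2 * 1 = 3/2.
  x2: f(x2) * nu(x2) = 0 * 2/3 = 0.
  x3: f(x3) * nu(x3) = 5 * 5/2 = 25/2.
  x4: f(x4) * nu(x4) = 2 * 1 = 2.
  x5: f(x5) * nu(x5) = 5/2 * 1/3 = 5/6.
Summing: mu(A) = 3/2 + 0 + 25/2 + 2 + 5/6 = 101/6.

101/6


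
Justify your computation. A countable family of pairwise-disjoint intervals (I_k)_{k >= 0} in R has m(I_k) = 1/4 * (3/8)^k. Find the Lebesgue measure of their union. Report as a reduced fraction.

By countable additivity of the Lebesgue measure on pairwise disjoint measurable sets,
  m(union_{k >= 0} I_k) = sum_{k >= 0} m(I_k) = sum_{k >= 0} a * r^k,
  with a = 1/4 and r = 3/8.
Since 0 < r = 3/8 < 1, the geometric series converges:
  sum_{k >= 0} a * r^k = a / (1 - r).
  = 1/4 / (1 - 3/8)
  = 1/4 / (5/8)
  = 2/5.

2/5


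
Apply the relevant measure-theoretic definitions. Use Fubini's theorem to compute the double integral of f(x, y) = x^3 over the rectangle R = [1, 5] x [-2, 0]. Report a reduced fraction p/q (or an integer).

f(x, y) is a tensor product of a function of x and a function of y, and both factors are bounded continuous (hence Lebesgue integrable) on the rectangle, so Fubini's theorem applies:
  integral_R f d(m x m) = (integral_a1^b1 x^3 dx) * (integral_a2^b2 1 dy).
Inner integral in x: integral_{1}^{5} x^3 dx = (5^4 - 1^4)/4
  = 156.
Inner integral in y: integral_{-2}^{0} 1 dy = (0^1 - (-2)^1)/1
  = 2.
Product: (156) * (2) = 312.

312


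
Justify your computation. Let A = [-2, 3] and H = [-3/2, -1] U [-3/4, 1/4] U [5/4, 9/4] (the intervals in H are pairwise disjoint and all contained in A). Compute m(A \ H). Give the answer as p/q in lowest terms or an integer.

The ambient interval has length m(A) = 3 - (-2) = 5.
Since the holes are disjoint and sit inside A, by finite additivity
  m(H) = sum_i (b_i - a_i), and m(A \ H) = m(A) - m(H).
Computing the hole measures:
  m(H_1) = -1 - (-3/2) = 1/2.
  m(H_2) = 1/4 - (-3/4) = 1.
  m(H_3) = 9/4 - 5/4 = 1.
Summed: m(H) = 1/2 + 1 + 1 = 5/2.
So m(A \ H) = 5 - 5/2 = 5/2.

5/2


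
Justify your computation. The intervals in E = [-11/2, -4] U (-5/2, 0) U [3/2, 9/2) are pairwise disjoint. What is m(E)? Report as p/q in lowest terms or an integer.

For pairwise disjoint intervals, m(union_i I_i) = sum_i m(I_i),
and m is invariant under swapping open/closed endpoints (single points have measure 0).
So m(E) = sum_i (b_i - a_i).
  I_1 has length -4 - (-11/2) = 3/2.
  I_2 has length 0 - (-5/2) = 5/2.
  I_3 has length 9/2 - 3/2 = 3.
Summing:
  m(E) = 3/2 + 5/2 + 3 = 7.

7


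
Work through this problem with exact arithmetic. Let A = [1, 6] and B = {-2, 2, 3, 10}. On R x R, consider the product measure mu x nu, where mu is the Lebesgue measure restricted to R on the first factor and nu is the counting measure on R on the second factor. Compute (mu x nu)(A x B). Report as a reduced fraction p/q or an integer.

For a measurable rectangle A x B, the product measure satisfies
  (mu x nu)(A x B) = mu(A) * nu(B).
  mu(A) = 5.
  nu(B) = 4.
  (mu x nu)(A x B) = 5 * 4 = 20.

20


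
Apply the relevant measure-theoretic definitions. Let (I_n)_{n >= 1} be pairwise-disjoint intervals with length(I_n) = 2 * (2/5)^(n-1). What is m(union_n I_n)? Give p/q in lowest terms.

By countable additivity of the Lebesgue measure on pairwise disjoint measurable sets,
  m(union_{n >= 1} I_n) = sum_{n >= 1} m(I_n) = sum_{n >= 1} a * r^(n-1),
  with a = 2 and r = 2/5.
Since 0 < r = 2/5 < 1, the geometric series converges:
  sum_{n >= 1} a * r^(n-1) = a / (1 - r).
  = 2 / (1 - 2/5)
  = 2 / (3/5)
  = 10/3.

10/3


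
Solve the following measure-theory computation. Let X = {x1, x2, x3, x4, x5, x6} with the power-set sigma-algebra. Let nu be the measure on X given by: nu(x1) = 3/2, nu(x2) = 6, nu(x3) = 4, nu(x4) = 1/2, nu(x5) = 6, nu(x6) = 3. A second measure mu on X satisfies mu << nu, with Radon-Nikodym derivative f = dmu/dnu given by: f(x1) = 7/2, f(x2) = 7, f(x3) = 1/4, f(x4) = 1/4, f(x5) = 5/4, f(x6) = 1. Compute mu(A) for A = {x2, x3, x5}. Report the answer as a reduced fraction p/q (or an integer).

By the defining property of the Radon-Nikodym derivative, for every measurable set A,
  mu(A) = integral_A f dnu.
Since nu is a discrete measure concentrated on the atoms of X, the integral over A reduces to the sum
  mu(A) = sum_{x in A} f(x) * nu({x}).
Computing each term:
  x2: f(x2) * nu(x2) = 7 * 6 = 42.
  x3: f(x3) * nu(x3) = 1/4 * 4 = 1.
  x5: f(x5) * nu(x5) = 5/4 * 6 = 15/2.
Summing: mu(A) = 42 + 1 + 15/2 = 101/2.

101/2


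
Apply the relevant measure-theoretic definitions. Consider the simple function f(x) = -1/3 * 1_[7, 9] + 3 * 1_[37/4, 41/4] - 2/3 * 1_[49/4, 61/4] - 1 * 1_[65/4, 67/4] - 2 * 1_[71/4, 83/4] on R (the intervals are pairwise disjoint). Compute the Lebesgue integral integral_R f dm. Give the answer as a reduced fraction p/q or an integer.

For a simple function f = sum_i c_i * 1_{A_i} with disjoint A_i,
  integral f dm = sum_i c_i * m(A_i).
Lengths of the A_i:
  m(A_1) = 9 - 7 = 2.
  m(A_2) = 41/4 - 37/4 = 1.
  m(A_3) = 61/4 - 49/4 = 3.
  m(A_4) = 67/4 - 65/4 = 1/2.
  m(A_5) = 83/4 - 71/4 = 3.
Contributions c_i * m(A_i):
  (-1/3) * (2) = -2/3.
  (3) * (1) = 3.
  (-2/3) * (3) = -2.
  (-1) * (1/2) = -1/2.
  (-2) * (3) = -6.
Total: -2/3 + 3 - 2 - 1/2 - 6 = -37/6.

-37/6


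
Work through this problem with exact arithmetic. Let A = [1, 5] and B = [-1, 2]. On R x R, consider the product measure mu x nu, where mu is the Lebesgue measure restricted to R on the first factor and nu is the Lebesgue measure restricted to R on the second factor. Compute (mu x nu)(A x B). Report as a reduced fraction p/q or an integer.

For a measurable rectangle A x B, the product measure satisfies
  (mu x nu)(A x B) = mu(A) * nu(B).
  mu(A) = 4.
  nu(B) = 3.
  (mu x nu)(A x B) = 4 * 3 = 12.

12


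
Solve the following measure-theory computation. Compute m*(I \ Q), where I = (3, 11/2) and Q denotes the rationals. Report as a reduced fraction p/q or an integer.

The interval I = (3, 11/2) has m(I) = 11/2 - 3 = 5/2 (endpoints are measure-zero, so open/closed/half-open agree). Write I = (I cap Q) u (I \ Q). The rationals in I are countable, so m*(I cap Q) = 0 (cover each rational by intervals whose total length is arbitrarily small). By countable subadditivity m*(I) <= m*(I cap Q) + m*(I \ Q), hence m*(I \ Q) >= m(I) = 5/2. The reverse inequality m*(I \ Q) <= m*(I) = 5/2 is trivial since (I \ Q) is a subset of I. Therefore m*(I \ Q) = 5/2.

5/2


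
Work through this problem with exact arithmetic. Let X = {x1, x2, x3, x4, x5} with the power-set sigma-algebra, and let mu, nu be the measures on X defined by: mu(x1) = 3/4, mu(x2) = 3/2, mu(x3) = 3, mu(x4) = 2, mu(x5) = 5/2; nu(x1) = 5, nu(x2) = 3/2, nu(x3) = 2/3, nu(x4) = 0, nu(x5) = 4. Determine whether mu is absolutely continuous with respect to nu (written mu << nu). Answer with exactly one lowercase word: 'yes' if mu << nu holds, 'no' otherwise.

mu << nu means: every nu-null measurable set is also mu-null; equivalently, for every atom x, if nu({x}) = 0 then mu({x}) = 0.
Checking each atom:
  x1: nu = 5 > 0 -> no constraint.
  x2: nu = 3/2 > 0 -> no constraint.
  x3: nu = 2/3 > 0 -> no constraint.
  x4: nu = 0, mu = 2 > 0 -> violates mu << nu.
  x5: nu = 4 > 0 -> no constraint.
The atom(s) x4 violate the condition (nu = 0 but mu > 0). Therefore mu is NOT absolutely continuous w.r.t. nu.

no


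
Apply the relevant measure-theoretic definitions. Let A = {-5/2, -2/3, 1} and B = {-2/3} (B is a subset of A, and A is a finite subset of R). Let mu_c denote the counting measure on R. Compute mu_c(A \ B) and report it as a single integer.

Counting measure assigns mu_c(E) = |E| (number of elements) when E is finite. For B subset A, A \ B is the set of elements of A not in B, so |A \ B| = |A| - |B|.
|A| = 3, |B| = 1, so mu_c(A \ B) = 3 - 1 = 2.

2


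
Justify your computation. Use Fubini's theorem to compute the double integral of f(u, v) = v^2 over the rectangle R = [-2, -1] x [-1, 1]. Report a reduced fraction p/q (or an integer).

f(u, v) is a tensor product of a function of u and a function of v, and both factors are bounded continuous (hence Lebesgue integrable) on the rectangle, so Fubini's theorem applies:
  integral_R f d(m x m) = (integral_a1^b1 1 du) * (integral_a2^b2 v^2 dv).
Inner integral in u: integral_{-2}^{-1} 1 du = ((-1)^1 - (-2)^1)/1
  = 1.
Inner integral in v: integral_{-1}^{1} v^2 dv = (1^3 - (-1)^3)/3
  = 2/3.
Product: (1) * (2/3) = 2/3.

2/3


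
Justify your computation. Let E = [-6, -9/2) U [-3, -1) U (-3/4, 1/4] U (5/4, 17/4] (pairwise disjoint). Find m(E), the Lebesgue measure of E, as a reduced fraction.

For pairwise disjoint intervals, m(union_i I_i) = sum_i m(I_i),
and m is invariant under swapping open/closed endpoints (single points have measure 0).
So m(E) = sum_i (b_i - a_i).
  I_1 has length -9/2 - (-6) = 3/2.
  I_2 has length -1 - (-3) = 2.
  I_3 has length 1/4 - (-3/4) = 1.
  I_4 has length 17/4 - 5/4 = 3.
Summing:
  m(E) = 3/2 + 2 + 1 + 3 = 15/2.

15/2


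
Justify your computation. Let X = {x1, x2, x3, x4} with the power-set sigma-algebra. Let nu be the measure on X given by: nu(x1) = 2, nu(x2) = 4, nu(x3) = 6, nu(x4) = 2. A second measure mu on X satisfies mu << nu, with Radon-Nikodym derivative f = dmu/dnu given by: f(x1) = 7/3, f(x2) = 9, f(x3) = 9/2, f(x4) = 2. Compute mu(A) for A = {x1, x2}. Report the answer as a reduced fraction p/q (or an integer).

By the defining property of the Radon-Nikodym derivative, for every measurable set A,
  mu(A) = integral_A f dnu.
Since nu is a discrete measure concentrated on the atoms of X, the integral over A reduces to the sum
  mu(A) = sum_{x in A} f(x) * nu({x}).
Computing each term:
  x1: f(x1) * nu(x1) = 7/3 * 2 = 14/3.
  x2: f(x2) * nu(x2) = 9 * 4 = 36.
Summing: mu(A) = 14/3 + 36 = 122/3.

122/3


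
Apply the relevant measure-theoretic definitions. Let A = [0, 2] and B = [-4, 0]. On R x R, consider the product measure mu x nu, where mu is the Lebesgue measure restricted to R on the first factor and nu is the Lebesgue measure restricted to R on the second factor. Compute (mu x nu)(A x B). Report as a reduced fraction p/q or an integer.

For a measurable rectangle A x B, the product measure satisfies
  (mu x nu)(A x B) = mu(A) * nu(B).
  mu(A) = 2.
  nu(B) = 4.
  (mu x nu)(A x B) = 2 * 4 = 8.

8


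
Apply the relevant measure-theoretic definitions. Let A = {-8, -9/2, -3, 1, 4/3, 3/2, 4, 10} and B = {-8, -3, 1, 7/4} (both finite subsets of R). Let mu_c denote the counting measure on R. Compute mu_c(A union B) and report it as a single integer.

Counting measure on a finite set equals cardinality. By inclusion-exclusion, |A union B| = |A| + |B| - |A cap B|.
|A| = 8, |B| = 4, |A cap B| = 3.
So mu_c(A union B) = 8 + 4 - 3 = 9.

9


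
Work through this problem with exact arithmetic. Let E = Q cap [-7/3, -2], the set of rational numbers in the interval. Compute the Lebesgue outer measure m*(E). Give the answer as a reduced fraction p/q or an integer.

Q cap [-7/3, -2] is countable; list its elements as q_1, q_2, ... . Fix eps > 0 and cover the k-th point by an interval of length eps * 2^(-k). The cover has total length eps * sum_{k>=1} 2^(-k) = eps, so by definition of outer measure m*(Q cap [-7/3, -2]) <= eps. Since eps was arbitrary and m* >= 0, the outer measure is 0.

0


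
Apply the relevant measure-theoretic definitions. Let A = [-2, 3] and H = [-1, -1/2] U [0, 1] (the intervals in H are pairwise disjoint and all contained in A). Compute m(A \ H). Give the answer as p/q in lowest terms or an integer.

The ambient interval has length m(A) = 3 - (-2) = 5.
Since the holes are disjoint and sit inside A, by finite additivity
  m(H) = sum_i (b_i - a_i), and m(A \ H) = m(A) - m(H).
Computing the hole measures:
  m(H_1) = -1/2 - (-1) = 1/2.
  m(H_2) = 1 - 0 = 1.
Summed: m(H) = 1/2 + 1 = 3/2.
So m(A \ H) = 5 - 3/2 = 7/2.

7/2


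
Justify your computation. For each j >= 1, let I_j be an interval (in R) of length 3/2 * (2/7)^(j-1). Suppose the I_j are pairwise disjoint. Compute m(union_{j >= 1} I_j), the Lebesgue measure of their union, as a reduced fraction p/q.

By countable additivity of the Lebesgue measure on pairwise disjoint measurable sets,
  m(union_{j >= 1} I_j) = sum_{j >= 1} m(I_j) = sum_{j >= 1} a * r^(j-1),
  with a = 3/2 and r = 2/7.
Since 0 < r = 2/7 < 1, the geometric series converges:
  sum_{j >= 1} a * r^(j-1) = a / (1 - r).
  = 3/2 / (1 - 2/7)
  = 3/2 / (5/7)
  = 21/10.

21/10


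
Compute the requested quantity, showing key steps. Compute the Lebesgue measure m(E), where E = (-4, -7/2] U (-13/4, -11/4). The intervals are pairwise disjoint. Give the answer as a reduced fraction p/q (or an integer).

For pairwise disjoint intervals, m(union_i I_i) = sum_i m(I_i),
and m is invariant under swapping open/closed endpoints (single points have measure 0).
So m(E) = sum_i (b_i - a_i).
  I_1 has length -7/2 - (-4) = 1/2.
  I_2 has length -11/4 - (-13/4) = 1/2.
Summing:
  m(E) = 1/2 + 1/2 = 1.

1


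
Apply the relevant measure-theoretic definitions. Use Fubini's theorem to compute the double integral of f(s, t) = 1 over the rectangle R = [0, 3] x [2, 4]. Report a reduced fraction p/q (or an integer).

f(s, t) is a tensor product of a function of s and a function of t, and both factors are bounded continuous (hence Lebesgue integrable) on the rectangle, so Fubini's theorem applies:
  integral_R f d(m x m) = (integral_a1^b1 1 ds) * (integral_a2^b2 1 dt).
Inner integral in s: integral_{0}^{3} 1 ds = (3^1 - 0^1)/1
  = 3.
Inner integral in t: integral_{2}^{4} 1 dt = (4^1 - 2^1)/1
  = 2.
Product: (3) * (2) = 6.

6


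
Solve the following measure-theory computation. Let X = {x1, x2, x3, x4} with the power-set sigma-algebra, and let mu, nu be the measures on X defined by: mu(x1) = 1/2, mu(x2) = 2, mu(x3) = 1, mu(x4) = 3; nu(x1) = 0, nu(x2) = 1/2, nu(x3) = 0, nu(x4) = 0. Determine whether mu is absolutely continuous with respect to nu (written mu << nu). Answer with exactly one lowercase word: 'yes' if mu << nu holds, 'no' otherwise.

mu << nu means: every nu-null measurable set is also mu-null; equivalently, for every atom x, if nu({x}) = 0 then mu({x}) = 0.
Checking each atom:
  x1: nu = 0, mu = 1/2 > 0 -> violates mu << nu.
  x2: nu = 1/2 > 0 -> no constraint.
  x3: nu = 0, mu = 1 > 0 -> violates mu << nu.
  x4: nu = 0, mu = 3 > 0 -> violates mu << nu.
The atom(s) x1, x3, x4 violate the condition (nu = 0 but mu > 0). Therefore mu is NOT absolutely continuous w.r.t. nu.

no


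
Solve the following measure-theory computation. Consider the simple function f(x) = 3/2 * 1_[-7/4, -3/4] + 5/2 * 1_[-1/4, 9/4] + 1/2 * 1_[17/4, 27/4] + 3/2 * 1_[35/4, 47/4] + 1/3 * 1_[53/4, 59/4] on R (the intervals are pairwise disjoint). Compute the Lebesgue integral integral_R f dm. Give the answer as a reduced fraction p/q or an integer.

For a simple function f = sum_i c_i * 1_{A_i} with disjoint A_i,
  integral f dm = sum_i c_i * m(A_i).
Lengths of the A_i:
  m(A_1) = -3/4 - (-7/4) = 1.
  m(A_2) = 9/4 - (-1/4) = 5/2.
  m(A_3) = 27/4 - 17/4 = 5/2.
  m(A_4) = 47/4 - 35/4 = 3.
  m(A_5) = 59/4 - 53/4 = 3/2.
Contributions c_i * m(A_i):
  (3/2) * (1) = 3/2.
  (5/2) * (5/2) = 25/4.
  (1/2) * (5/2) = 5/4.
  (3/2) * (3) = 9/2.
  (1/3) * (3/2) = 1/2.
Total: 3/2 + 25/4 + 5/4 + 9/2 + 1/2 = 14.

14


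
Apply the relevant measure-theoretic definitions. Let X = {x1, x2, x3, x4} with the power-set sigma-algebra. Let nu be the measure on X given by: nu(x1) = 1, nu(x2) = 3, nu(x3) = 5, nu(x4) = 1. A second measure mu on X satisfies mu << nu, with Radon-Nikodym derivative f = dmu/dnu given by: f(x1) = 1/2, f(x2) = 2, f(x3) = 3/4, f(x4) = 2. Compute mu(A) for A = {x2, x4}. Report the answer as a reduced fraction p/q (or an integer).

By the defining property of the Radon-Nikodym derivative, for every measurable set A,
  mu(A) = integral_A f dnu.
Since nu is a discrete measure concentrated on the atoms of X, the integral over A reduces to the sum
  mu(A) = sum_{x in A} f(x) * nu({x}).
Computing each term:
  x2: f(x2) * nu(x2) = 2 * 3 = 6.
  x4: f(x4) * nu(x4) = 2 * 1 = 2.
Summing: mu(A) = 6 + 2 = 8.

8


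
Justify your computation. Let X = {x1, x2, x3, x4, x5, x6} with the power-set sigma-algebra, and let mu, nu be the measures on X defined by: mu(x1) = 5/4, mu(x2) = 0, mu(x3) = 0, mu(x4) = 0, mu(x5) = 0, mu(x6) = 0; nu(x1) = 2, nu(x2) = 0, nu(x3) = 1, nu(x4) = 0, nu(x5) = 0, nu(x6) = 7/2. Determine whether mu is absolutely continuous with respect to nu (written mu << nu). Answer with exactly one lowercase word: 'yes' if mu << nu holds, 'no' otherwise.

mu << nu means: every nu-null measurable set is also mu-null; equivalently, for every atom x, if nu({x}) = 0 then mu({x}) = 0.
Checking each atom:
  x1: nu = 2 > 0 -> no constraint.
  x2: nu = 0, mu = 0 -> consistent with mu << nu.
  x3: nu = 1 > 0 -> no constraint.
  x4: nu = 0, mu = 0 -> consistent with mu << nu.
  x5: nu = 0, mu = 0 -> consistent with mu << nu.
  x6: nu = 7/2 > 0 -> no constraint.
No atom violates the condition. Therefore mu << nu.

yes


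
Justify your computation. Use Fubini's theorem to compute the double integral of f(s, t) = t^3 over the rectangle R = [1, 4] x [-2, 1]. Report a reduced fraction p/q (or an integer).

f(s, t) is a tensor product of a function of s and a function of t, and both factors are bounded continuous (hence Lebesgue integrable) on the rectangle, so Fubini's theorem applies:
  integral_R f d(m x m) = (integral_a1^b1 1 ds) * (integral_a2^b2 t^3 dt).
Inner integral in s: integral_{1}^{4} 1 ds = (4^1 - 1^1)/1
  = 3.
Inner integral in t: integral_{-2}^{1} t^3 dt = (1^4 - (-2)^4)/4
  = -15/4.
Product: (3) * (-15/4) = -45/4.

-45/4


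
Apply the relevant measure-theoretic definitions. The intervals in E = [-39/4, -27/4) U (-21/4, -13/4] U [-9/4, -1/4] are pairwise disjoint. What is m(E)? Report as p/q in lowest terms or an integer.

For pairwise disjoint intervals, m(union_i I_i) = sum_i m(I_i),
and m is invariant under swapping open/closed endpoints (single points have measure 0).
So m(E) = sum_i (b_i - a_i).
  I_1 has length -27/4 - (-39/4) = 3.
  I_2 has length -13/4 - (-21/4) = 2.
  I_3 has length -1/4 - (-9/4) = 2.
Summing:
  m(E) = 3 + 2 + 2 = 7.

7


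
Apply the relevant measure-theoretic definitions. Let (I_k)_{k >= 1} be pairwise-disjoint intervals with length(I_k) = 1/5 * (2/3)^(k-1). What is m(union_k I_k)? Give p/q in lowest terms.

By countable additivity of the Lebesgue measure on pairwise disjoint measurable sets,
  m(union_{k >= 1} I_k) = sum_{k >= 1} m(I_k) = sum_{k >= 1} a * r^(k-1),
  with a = 1/5 and r = 2/3.
Since 0 < r = 2/3 < 1, the geometric series converges:
  sum_{k >= 1} a * r^(k-1) = a / (1 - r).
  = 1/5 / (1 - 2/3)
  = 1/5 / (1/3)
  = 3/5.

3/5


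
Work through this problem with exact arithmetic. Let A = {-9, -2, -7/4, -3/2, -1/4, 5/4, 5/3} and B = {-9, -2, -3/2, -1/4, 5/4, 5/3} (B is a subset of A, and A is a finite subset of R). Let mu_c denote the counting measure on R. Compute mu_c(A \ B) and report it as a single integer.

Counting measure assigns mu_c(E) = |E| (number of elements) when E is finite. For B subset A, A \ B is the set of elements of A not in B, so |A \ B| = |A| - |B|.
|A| = 7, |B| = 6, so mu_c(A \ B) = 7 - 6 = 1.

1


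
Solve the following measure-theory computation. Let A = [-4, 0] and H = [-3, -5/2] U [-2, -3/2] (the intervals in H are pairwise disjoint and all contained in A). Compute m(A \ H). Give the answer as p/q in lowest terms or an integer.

The ambient interval has length m(A) = 0 - (-4) = 4.
Since the holes are disjoint and sit inside A, by finite additivity
  m(H) = sum_i (b_i - a_i), and m(A \ H) = m(A) - m(H).
Computing the hole measures:
  m(H_1) = -5/2 - (-3) = 1/2.
  m(H_2) = -3/2 - (-2) = 1/2.
Summed: m(H) = 1/2 + 1/2 = 1.
So m(A \ H) = 4 - 1 = 3.

3


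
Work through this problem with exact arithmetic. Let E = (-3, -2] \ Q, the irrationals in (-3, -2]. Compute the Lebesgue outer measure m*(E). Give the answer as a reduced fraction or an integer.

The interval I = (-3, -2] has m(I) = -2 - (-3) = 1 (endpoints are measure-zero, so open/closed/half-open agree). Write I = (I cap Q) u (I \ Q). The rationals in I are countable, so m*(I cap Q) = 0 (cover each rational by intervals whose total length is arbitrarily small). By countable subadditivity m*(I) <= m*(I cap Q) + m*(I \ Q), hence m*(I \ Q) >= m(I) = 1. The reverse inequality m*(I \ Q) <= m*(I) = 1 is trivial since (I \ Q) is a subset of I. Therefore m*(I \ Q) = 1.

1


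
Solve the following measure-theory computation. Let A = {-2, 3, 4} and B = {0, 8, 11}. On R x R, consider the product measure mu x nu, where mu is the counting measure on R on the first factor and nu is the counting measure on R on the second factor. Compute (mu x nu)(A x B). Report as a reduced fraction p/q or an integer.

For a measurable rectangle A x B, the product measure satisfies
  (mu x nu)(A x B) = mu(A) * nu(B).
  mu(A) = 3.
  nu(B) = 3.
  (mu x nu)(A x B) = 3 * 3 = 9.

9


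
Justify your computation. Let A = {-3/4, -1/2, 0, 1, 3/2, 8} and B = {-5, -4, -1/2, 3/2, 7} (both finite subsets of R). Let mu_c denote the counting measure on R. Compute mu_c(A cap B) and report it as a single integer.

Counting measure on a finite set equals cardinality. mu_c(A cap B) = |A cap B| (elements appearing in both).
Enumerating the elements of A that also lie in B gives 2 element(s).
So mu_c(A cap B) = 2.

2


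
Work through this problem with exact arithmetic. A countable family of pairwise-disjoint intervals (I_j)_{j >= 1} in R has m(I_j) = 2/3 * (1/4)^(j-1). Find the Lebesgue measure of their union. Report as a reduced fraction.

By countable additivity of the Lebesgue measure on pairwise disjoint measurable sets,
  m(union_{j >= 1} I_j) = sum_{j >= 1} m(I_j) = sum_{j >= 1} a * r^(j-1),
  with a = 2/3 and r = 1/4.
Since 0 < r = 1/4 < 1, the geometric series converges:
  sum_{j >= 1} a * r^(j-1) = a / (1 - r).
  = 2/3 / (1 - 1/4)
  = 2/3 / (3/4)
  = 8/9.

8/9


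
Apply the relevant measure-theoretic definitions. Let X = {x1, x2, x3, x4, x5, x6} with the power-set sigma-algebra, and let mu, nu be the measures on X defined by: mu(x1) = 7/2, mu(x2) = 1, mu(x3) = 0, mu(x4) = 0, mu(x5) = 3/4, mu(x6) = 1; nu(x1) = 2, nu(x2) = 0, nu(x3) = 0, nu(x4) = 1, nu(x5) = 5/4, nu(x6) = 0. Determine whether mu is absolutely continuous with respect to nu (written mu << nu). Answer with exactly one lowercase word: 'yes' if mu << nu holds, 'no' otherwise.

mu << nu means: every nu-null measurable set is also mu-null; equivalently, for every atom x, if nu({x}) = 0 then mu({x}) = 0.
Checking each atom:
  x1: nu = 2 > 0 -> no constraint.
  x2: nu = 0, mu = 1 > 0 -> violates mu << nu.
  x3: nu = 0, mu = 0 -> consistent with mu << nu.
  x4: nu = 1 > 0 -> no constraint.
  x5: nu = 5/4 > 0 -> no constraint.
  x6: nu = 0, mu = 1 > 0 -> violates mu << nu.
The atom(s) x2, x6 violate the condition (nu = 0 but mu > 0). Therefore mu is NOT absolutely continuous w.r.t. nu.

no


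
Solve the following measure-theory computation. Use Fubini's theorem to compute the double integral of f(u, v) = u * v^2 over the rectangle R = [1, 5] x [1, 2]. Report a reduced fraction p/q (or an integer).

f(u, v) is a tensor product of a function of u and a function of v, and both factors are bounded continuous (hence Lebesgue integrable) on the rectangle, so Fubini's theorem applies:
  integral_R f d(m x m) = (integral_a1^b1 u du) * (integral_a2^b2 v^2 dv).
Inner integral in u: integral_{1}^{5} u du = (5^2 - 1^2)/2
  = 12.
Inner integral in v: integral_{1}^{2} v^2 dv = (2^3 - 1^3)/3
  = 7/3.
Product: (12) * (7/3) = 28.

28


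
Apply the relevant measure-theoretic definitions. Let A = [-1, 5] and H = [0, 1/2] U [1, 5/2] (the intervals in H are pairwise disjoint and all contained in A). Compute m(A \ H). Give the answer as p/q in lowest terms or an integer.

The ambient interval has length m(A) = 5 - (-1) = 6.
Since the holes are disjoint and sit inside A, by finite additivity
  m(H) = sum_i (b_i - a_i), and m(A \ H) = m(A) - m(H).
Computing the hole measures:
  m(H_1) = 1/2 - 0 = 1/2.
  m(H_2) = 5/2 - 1 = 3/2.
Summed: m(H) = 1/2 + 3/2 = 2.
So m(A \ H) = 6 - 2 = 4.

4


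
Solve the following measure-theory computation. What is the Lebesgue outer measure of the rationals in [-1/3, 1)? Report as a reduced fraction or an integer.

Q cap [-1/3, 1) is countable; list its elements as q_1, q_2, ... . Fix eps > 0 and cover the k-th point by an interval of length eps * 2^(-k). The cover has total length eps * sum_{k>=1} 2^(-k) = eps, so by definition of outer measure m*(Q cap [-1/3, 1)) <= eps. Since eps was arbitrary and m* >= 0, the outer measure is 0.

0
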